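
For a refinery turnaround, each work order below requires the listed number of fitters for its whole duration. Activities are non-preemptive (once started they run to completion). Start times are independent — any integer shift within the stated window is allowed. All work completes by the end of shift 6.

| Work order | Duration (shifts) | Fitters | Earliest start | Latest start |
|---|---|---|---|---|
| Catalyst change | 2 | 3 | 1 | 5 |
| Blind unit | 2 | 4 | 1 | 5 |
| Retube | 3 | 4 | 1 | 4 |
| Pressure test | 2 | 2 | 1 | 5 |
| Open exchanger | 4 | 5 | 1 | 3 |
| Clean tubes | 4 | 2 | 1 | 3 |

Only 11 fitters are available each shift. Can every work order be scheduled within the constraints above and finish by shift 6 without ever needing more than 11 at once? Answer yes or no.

yes

Schedule Catalyst change@1, Blind unit@1, Retube@1, Pressure test@4, Open exchanger@3, Clean tubes@3: s1:11  s2:11  s3:11  s4:9  s5:9  s6:7 — peak 11 ≤ 11.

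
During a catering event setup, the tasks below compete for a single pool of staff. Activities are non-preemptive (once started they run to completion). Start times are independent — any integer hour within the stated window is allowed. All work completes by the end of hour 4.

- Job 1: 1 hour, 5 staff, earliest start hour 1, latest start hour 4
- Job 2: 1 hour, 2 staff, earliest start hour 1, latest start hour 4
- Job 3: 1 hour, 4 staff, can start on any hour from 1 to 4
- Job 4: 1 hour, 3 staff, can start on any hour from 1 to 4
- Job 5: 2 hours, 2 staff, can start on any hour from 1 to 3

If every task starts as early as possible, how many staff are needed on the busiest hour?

16

Early-start schedule: Job 1@1, Job 2@1, Job 3@1, Job 4@1, Job 5@1.
Load per hour: hour 1: 16, hour 2: 2, hour 3: 0, hour 4: 0.
Peak is 16.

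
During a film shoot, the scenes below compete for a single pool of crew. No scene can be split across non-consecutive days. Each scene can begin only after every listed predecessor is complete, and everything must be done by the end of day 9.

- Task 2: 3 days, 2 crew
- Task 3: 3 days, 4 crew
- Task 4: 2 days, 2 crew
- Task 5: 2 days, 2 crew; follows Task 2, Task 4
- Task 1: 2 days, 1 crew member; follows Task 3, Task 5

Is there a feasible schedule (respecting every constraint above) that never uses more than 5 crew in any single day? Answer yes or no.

The minimum achievable peak is 6; 5 < 6, so no feasible schedule stays within the cap.

no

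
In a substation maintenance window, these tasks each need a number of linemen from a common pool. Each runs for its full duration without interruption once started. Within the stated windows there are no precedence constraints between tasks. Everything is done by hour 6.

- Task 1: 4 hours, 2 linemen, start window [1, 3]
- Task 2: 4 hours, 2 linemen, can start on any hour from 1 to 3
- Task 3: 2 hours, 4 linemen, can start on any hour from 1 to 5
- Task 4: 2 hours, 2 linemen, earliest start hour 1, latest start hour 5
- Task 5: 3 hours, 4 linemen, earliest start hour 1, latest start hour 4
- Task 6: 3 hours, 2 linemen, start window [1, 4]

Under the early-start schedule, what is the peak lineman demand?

16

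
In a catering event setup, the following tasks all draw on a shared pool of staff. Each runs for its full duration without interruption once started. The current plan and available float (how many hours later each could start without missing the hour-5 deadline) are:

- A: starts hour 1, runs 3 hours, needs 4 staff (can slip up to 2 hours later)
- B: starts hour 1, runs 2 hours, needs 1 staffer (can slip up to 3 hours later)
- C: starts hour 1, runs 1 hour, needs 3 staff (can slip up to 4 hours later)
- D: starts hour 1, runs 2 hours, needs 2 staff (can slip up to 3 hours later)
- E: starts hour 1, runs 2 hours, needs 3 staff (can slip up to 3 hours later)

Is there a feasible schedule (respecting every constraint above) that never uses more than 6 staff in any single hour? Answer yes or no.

Schedule A@1, B@1, C@5, D@3, E@4: h1:5  h2:5  h3:6  h4:5  h5:6 — peak 6 ≤ 6.

yes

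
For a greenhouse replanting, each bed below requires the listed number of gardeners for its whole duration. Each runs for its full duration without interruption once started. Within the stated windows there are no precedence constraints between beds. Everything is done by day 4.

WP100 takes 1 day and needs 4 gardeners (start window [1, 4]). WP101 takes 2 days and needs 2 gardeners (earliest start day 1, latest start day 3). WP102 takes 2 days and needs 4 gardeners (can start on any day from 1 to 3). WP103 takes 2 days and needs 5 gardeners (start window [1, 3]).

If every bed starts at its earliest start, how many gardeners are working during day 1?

At early start, day 1 has: WP100, WP101, WP102, WP103.
Demand: 4 + 2 + 4 + 5 = 15.

15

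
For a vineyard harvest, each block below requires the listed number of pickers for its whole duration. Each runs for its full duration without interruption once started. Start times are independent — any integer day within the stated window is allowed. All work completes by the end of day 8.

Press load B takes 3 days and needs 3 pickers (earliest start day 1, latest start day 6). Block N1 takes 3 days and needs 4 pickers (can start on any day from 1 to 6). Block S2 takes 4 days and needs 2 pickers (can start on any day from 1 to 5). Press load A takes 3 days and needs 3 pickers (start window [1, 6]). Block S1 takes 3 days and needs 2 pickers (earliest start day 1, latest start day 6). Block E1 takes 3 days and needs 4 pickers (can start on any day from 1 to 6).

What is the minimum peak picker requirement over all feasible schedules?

9

Early-start (Press load B@1, Block N1@1, Block S2@1, Press load A@1, Block S1@1, Block E1@1) gives peak 18: d1:18  d2:18  d3:18  d4:2  d5:0  d6:0  d7:0  d8:0.
Shift Press load A→4, Block S1→4, Block E1→5.
Schedule Press load B@1, Block N1@1, Block S2@1, Press load A@4, Block S1@4, Block E1@5: d1:9  d2:9  d3:9  d4:7  d5:9  d6:9  d7:4  d8:0 — peak 9.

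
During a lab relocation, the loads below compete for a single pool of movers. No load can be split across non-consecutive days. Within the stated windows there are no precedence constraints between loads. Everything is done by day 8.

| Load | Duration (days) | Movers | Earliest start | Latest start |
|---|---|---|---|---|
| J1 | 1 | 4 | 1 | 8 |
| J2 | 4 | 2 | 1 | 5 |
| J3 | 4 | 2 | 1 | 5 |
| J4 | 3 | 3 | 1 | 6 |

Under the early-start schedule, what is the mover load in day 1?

11

At early start, day 1 has: J1, J2, J3, J4.
Demand: 4 + 2 + 2 + 3 = 11.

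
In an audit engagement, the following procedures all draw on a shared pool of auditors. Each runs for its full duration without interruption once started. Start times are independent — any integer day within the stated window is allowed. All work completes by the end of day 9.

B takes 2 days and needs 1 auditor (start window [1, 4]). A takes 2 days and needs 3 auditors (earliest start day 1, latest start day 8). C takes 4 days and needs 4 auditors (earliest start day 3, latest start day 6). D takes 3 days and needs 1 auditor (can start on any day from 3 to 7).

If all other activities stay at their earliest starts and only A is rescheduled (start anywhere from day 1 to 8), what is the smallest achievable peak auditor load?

5

A@1: d1:4  d2:4  d3:5  d4:5  d5:5  d6:4  d7:0  d8:0  d9:0 → peak 5
A@2: d1:1  d2:4  d3:8  d4:5  d5:5  d6:4  d7:0  d8:0  d9:0 → peak 8
A@3: d1:1  d2:1  d3:8  d4:8  d5:5  d6:4  d7:0  d8:0  d9:0 → peak 8
A@4: d1:1  d2:1  d3:5  d4:8  d5:8  d6:4  d7:0  d8:0  d9:0 → peak 8
A@5: d1:1  d2:1  d3:5  d4:5  d5:8  d6:7  d7:0  d8:0  d9:0 → peak 8
A@6: d1:1  d2:1  d3:5  d4:5  d5:5  d6:7  d7:3  d8:0  d9:0 → peak 7
A@7: d1:1  d2:1  d3:5  d4:5  d5:5  d6:4  d7:3  d8:3  d9:0 → peak 5
A@8: d1:1  d2:1  d3:5  d4:5  d5:5  d6:4  d7:0  d8:3  d9:3 → peak 5
Best is A@1, peak 5.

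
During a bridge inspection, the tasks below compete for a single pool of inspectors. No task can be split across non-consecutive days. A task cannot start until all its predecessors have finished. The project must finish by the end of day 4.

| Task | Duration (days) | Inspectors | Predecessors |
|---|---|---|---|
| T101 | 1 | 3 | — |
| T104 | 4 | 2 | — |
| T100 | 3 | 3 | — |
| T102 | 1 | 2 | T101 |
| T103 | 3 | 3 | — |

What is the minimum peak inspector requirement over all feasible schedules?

Early-start (T101@1, T104@1, T100@1, T102@2, T103@1) gives peak 11: d1:11  d2:10  d3:8  d4:2.
Shift T102→4, T103→2.
Schedule T101@1, T104@1, T100@1, T102@4, T103@2: d1:8  d2:8  d3:8  d4:7 — peak 8.
Total inspector-days = 31 over 4 days ⇒ peak ≥ ⌈31/4⌉ = 8, so 8 is optimal.

8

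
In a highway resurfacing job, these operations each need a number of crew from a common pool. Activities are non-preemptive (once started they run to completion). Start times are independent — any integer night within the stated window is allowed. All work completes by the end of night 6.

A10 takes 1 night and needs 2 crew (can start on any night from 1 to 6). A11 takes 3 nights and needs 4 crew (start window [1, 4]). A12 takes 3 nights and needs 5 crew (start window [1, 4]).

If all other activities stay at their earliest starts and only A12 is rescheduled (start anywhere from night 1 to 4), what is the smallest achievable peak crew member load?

A12@1: n1:11  n2:9  n3:9  n4:0  n5:0  n6:0 → peak 11
A12@2: n1:6  n2:9  n3:9  n4:5  n5:0  n6:0 → peak 9
A12@3: n1:6  n2:4  n3:9  n4:5  n5:5  n6:0 → peak 9
A12@4: n1:6  n2:4  n3:4  n4:5  n5:5  n6:5 → peak 6
Best is A12@4, peak 6.

6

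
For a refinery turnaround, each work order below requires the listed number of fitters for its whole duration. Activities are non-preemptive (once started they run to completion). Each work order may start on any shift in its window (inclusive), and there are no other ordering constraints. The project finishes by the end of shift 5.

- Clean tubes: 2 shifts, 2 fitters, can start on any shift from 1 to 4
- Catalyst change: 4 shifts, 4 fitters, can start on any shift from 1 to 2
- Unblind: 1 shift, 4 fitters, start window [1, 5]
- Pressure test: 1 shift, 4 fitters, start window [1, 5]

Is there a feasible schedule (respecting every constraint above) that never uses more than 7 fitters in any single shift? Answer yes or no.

no

The minimum achievable peak is 8; 7 < 8, so no feasible schedule stays within the cap.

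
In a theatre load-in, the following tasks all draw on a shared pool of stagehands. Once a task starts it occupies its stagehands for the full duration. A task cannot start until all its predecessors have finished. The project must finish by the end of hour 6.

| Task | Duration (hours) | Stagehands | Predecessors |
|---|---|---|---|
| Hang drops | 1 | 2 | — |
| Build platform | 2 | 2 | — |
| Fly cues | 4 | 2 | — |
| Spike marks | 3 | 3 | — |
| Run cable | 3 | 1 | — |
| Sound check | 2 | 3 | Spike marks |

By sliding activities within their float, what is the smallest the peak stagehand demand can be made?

Early-start (Hang drops@1, Build platform@1, Fly cues@1, Spike marks@1, Run cable@1, Sound check@4) gives peak 10: h1:10  h2:8  h3:6  h4:5  h5:3  h6:0.
Shift Fly cues→3, Spike marks→2, Sound check→5.
Schedule Hang drops@1, Build platform@1, Fly cues@3, Spike marks@2, Run cable@1, Sound check@5: h1:5  h2:6  h3:6  h4:5  h5:5  h6:5 — peak 6.
Total stagehand-hours = 32 over 6 hours ⇒ peak ≥ ⌈32/6⌉ = 6, so 6 is optimal.

6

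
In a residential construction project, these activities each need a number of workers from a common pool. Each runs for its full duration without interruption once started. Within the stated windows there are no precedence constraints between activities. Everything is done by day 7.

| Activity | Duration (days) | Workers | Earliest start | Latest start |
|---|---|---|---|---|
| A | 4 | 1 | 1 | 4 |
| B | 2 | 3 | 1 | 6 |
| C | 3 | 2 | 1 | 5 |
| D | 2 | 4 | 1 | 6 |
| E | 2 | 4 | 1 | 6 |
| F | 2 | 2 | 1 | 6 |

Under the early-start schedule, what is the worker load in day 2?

16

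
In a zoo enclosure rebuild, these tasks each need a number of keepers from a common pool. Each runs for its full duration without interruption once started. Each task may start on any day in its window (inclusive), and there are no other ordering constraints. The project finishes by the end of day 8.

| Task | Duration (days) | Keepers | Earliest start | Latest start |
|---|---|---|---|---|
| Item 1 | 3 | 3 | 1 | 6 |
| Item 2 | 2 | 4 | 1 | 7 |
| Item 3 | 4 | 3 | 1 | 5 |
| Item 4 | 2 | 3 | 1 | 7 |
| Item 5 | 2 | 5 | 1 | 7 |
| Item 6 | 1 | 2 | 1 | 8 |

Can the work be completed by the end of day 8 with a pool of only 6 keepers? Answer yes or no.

The minimum achievable peak is 7; 6 < 7, so no feasible schedule stays within the cap.

no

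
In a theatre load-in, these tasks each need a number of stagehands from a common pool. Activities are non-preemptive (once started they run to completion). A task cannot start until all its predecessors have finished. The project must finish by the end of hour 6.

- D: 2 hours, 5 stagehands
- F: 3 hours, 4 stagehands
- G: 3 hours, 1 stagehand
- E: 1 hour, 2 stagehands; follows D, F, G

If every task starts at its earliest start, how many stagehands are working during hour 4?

At early start, hour 4 has: E.
Demand: 2 = 2.

2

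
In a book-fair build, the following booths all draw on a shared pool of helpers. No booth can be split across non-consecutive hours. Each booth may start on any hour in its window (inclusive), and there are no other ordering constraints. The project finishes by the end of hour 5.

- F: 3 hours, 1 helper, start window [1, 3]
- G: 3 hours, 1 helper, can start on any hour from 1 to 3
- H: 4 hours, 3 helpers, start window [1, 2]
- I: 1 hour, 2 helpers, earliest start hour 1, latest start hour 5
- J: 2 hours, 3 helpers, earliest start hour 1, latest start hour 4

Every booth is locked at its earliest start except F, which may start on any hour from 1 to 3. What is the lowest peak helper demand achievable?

F@1: h1:10  h2:8  h3:5  h4:3  h5:0 → peak 10
F@2: h1:9  h2:8  h3:5  h4:4  h5:0 → peak 9
F@3: h1:9  h2:7  h3:5  h4:4  h5:1 → peak 9
Best is F@2, peak 9.

9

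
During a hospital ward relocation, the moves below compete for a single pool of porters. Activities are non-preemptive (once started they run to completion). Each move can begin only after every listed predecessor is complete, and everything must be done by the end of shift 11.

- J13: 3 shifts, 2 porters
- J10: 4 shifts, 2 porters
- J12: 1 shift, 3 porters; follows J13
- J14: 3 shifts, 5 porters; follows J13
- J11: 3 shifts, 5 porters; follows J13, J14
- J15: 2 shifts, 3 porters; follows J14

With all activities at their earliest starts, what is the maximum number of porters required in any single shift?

Early-start schedule: J13@1, J10@1, J12@4, J14@4, J11@7, J15@7.
Load per shift: shift 1: 4, shift 2: 4, shift 3: 4, shift 4: 10, shift 5: 5, shift 6: 5, shift 7: 8, shift 8: 8, shift 9: 5, shift 10: 0, shift 11: 0.
Peak is 10.

10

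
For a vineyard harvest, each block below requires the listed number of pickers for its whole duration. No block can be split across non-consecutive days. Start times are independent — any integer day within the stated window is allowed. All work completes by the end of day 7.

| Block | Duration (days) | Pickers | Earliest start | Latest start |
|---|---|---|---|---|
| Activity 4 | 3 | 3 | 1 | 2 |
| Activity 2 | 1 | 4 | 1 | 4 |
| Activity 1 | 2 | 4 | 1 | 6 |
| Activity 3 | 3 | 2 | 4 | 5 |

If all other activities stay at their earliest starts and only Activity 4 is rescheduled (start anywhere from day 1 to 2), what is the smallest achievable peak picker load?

8

Activity 4@1: d1:11  d2:7  d3:3  d4:2  d5:2  d6:2  d7:0 → peak 11
Activity 4@2: d1:8  d2:7  d3:3  d4:5  d5:2  d6:2  d7:0 → peak 8
Best is Activity 4@2, peak 8.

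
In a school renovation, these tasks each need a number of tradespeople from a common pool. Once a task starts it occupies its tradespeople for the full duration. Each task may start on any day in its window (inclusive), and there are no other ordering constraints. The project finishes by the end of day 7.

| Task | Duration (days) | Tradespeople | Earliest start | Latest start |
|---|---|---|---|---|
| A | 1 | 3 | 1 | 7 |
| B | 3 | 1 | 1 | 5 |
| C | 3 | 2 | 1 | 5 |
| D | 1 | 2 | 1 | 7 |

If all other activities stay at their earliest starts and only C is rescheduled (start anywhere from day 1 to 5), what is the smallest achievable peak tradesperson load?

6

C@1: d1:8  d2:3  d3:3  d4:0  d5:0  d6:0  d7:0 → peak 8
C@2: d1:6  d2:3  d3:3  d4:2  d5:0  d6:0  d7:0 → peak 6
C@3: d1:6  d2:1  d3:3  d4:2  d5:2  d6:0  d7:0 → peak 6
C@4: d1:6  d2:1  d3:1  d4:2  d5:2  d6:2  d7:0 → peak 6
C@5: d1:6  d2:1  d3:1  d4:0  d5:2  d6:2  d7:2 → peak 6
Best is C@2, peak 6.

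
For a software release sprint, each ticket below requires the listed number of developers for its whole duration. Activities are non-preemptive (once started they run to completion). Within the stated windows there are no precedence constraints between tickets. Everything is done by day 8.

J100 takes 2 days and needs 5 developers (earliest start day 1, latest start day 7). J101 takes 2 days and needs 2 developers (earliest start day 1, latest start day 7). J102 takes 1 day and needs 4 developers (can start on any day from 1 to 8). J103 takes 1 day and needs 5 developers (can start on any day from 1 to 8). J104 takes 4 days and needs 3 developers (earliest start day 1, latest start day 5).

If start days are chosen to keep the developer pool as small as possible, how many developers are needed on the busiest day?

5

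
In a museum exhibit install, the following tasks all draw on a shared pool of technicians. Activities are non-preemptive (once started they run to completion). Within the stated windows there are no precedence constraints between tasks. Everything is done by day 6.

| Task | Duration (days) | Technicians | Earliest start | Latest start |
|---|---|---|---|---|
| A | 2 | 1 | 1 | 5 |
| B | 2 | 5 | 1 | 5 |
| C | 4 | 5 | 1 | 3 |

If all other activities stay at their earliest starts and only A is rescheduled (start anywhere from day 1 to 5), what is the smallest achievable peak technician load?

A@1: d1:11  d2:11  d3:5  d4:5  d5:0  d6:0 → peak 11
A@2: d1:10  d2:11  d3:6  d4:5  d5:0  d6:0 → peak 11
A@3: d1:10  d2:10  d3:6  d4:6  d5:0  d6:0 → peak 10
A@4: d1:10  d2:10  d3:5  d4:6  d5:1  d6:0 → peak 10
A@5: d1:10  d2:10  d3:5  d4:5  d5:1  d6:1 → peak 10
Best is A@3, peak 10.

10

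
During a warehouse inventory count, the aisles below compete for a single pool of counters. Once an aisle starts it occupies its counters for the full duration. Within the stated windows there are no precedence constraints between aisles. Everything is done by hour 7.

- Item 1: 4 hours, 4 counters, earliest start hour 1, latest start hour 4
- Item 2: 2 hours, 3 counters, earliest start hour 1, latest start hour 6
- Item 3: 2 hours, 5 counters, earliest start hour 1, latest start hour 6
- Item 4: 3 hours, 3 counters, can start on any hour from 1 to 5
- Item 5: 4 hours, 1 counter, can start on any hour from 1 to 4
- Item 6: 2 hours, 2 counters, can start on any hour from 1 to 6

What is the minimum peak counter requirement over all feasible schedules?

8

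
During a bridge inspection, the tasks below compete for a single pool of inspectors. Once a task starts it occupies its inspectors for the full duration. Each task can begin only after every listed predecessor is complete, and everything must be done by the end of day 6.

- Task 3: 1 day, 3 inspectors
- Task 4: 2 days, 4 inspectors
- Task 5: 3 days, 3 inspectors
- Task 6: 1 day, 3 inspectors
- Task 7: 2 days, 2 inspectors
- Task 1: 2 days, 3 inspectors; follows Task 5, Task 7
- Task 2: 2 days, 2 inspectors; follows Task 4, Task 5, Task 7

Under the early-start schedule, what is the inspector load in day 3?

3

At early start, day 3 has: Task 5.
Demand: 3 = 3.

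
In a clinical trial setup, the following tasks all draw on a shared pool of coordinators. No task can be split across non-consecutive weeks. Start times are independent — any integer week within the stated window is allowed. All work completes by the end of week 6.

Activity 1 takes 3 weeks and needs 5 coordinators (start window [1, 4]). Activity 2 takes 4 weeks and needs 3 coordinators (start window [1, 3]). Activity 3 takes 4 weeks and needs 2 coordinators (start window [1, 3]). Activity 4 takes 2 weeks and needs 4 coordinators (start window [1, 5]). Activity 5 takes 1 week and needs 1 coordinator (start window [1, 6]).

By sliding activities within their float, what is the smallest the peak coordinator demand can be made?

Early-start (Activity 1@1, Activity 2@1, Activity 3@1, Activity 4@1, Activity 5@1) gives peak 15: w1:15  w2:14  w3:10  w4:5  w5:0  w6:0.
Shift Activity 4→4, Activity 5→4.
Schedule Activity 1@1, Activity 2@1, Activity 3@1, Activity 4@4, Activity 5@4: w1:10  w2:10  w3:10  w4:10  w5:4  w6:0 — peak 10.

10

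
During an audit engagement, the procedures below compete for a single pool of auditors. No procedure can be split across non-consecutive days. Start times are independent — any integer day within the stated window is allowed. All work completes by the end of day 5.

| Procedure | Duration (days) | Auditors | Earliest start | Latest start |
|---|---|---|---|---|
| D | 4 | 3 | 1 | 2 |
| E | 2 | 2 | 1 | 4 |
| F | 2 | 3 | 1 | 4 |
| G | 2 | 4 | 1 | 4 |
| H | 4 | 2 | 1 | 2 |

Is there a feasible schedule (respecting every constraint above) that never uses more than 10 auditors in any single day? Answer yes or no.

Schedule D@1, E@1, F@1, G@3, H@1: d1:10  d2:10  d3:9  d4:9  d5:0 — peak 10 ≤ 10.

yes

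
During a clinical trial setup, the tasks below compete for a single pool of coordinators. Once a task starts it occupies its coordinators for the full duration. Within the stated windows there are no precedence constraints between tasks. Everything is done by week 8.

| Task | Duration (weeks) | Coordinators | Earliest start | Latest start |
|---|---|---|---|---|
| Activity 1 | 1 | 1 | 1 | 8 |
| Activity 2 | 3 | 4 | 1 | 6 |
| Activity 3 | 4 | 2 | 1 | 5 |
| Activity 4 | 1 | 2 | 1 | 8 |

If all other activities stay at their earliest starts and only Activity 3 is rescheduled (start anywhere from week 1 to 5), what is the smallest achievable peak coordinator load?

Activity 3@1: w1:9  w2:6  w3:6  w4:2  w5:0  w6:0  w7:0  w8:0 → peak 9
Activity 3@2: w1:7  w2:6  w3:6  w4:2  w5:2  w6:0  w7:0  w8:0 → peak 7
Activity 3@3: w1:7  w2:4  w3:6  w4:2  w5:2  w6:2  w7:0  w8:0 → peak 7
Activity 3@4: w1:7  w2:4  w3:4  w4:2  w5:2  w6:2  w7:2  w8:0 → peak 7
Activity 3@5: w1:7  w2:4  w3:4  w4:0  w5:2  w6:2  w7:2  w8:2 → peak 7
Best is Activity 3@2, peak 7.

7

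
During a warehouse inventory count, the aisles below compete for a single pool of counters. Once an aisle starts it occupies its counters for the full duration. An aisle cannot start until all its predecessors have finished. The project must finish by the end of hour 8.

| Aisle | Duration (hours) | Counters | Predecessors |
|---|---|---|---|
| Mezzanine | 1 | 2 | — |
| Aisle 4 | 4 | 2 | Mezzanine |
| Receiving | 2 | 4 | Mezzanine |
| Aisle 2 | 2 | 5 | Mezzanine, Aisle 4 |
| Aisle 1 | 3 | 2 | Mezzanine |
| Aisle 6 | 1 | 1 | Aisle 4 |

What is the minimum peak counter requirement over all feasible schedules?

Early-start (Mezzanine@1, Aisle 4@2, Receiving@2, Aisle 2@6, Aisle 1@2, Aisle 6@6) gives peak 8: h1:2  h2:8  h3:8  h4:4  h5:2  h6:6  h7:5  h8:0.
Shift Aisle 2→7, Aisle 1→4.
Schedule Mezzanine@1, Aisle 4@2, Receiving@2, Aisle 2@7, Aisle 1@4, Aisle 6@6: h1:2  h2:6  h3:6  h4:4  h5:4  h6:3  h7:5  h8:5 — peak 6.

6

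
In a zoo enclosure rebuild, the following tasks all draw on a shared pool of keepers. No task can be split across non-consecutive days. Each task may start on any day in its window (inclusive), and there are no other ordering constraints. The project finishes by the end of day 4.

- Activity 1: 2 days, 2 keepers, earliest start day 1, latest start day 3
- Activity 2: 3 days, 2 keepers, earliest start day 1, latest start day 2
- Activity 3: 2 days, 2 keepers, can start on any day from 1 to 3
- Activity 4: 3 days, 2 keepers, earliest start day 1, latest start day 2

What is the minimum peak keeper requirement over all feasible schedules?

Early-start (Activity 1@1, Activity 2@1, Activity 3@1, Activity 4@1) gives peak 8: d1:8  d2:8  d3:4  d4:0.
Shift Activity 3→3.
Schedule Activity 1@1, Activity 2@1, Activity 3@3, Activity 4@1: d1:6  d2:6  d3:6  d4:2 — peak 6.

6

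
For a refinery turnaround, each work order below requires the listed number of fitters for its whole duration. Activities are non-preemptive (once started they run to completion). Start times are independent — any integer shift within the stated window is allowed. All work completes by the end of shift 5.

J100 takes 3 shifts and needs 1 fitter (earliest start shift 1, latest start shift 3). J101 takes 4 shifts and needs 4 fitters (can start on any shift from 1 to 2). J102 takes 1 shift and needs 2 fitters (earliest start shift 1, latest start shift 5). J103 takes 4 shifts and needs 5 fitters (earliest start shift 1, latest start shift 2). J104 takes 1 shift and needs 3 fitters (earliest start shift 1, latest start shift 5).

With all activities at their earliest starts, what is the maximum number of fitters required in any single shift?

Early-start schedule: J100@1, J101@1, J102@1, J103@1, J104@1.
Load per shift: shift 1: 15, shift 2: 10, shift 3: 10, shift 4: 9, shift 5: 0.
Peak is 15.

15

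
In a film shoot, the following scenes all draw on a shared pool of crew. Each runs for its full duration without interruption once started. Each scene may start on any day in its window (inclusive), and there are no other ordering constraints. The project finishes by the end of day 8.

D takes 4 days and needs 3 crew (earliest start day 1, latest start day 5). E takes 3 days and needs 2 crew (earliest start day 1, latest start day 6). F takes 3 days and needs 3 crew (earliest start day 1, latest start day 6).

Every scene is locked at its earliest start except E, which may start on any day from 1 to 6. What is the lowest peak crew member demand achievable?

E@1: d1:8  d2:8  d3:8  d4:3  d5:0  d6:0  d7:0  d8:0 → peak 8
E@2: d1:6  d2:8  d3:8  d4:5  d5:0  d6:0  d7:0  d8:0 → peak 8
E@3: d1:6  d2:6  d3:8  d4:5  d5:2  d6:0  d7:0  d8:0 → peak 8
E@4: d1:6  d2:6  d3:6  d4:5  d5:2  d6:2  d7:0  d8:0 → peak 6
E@5: d1:6  d2:6  d3:6  d4:3  d5:2  d6:2  d7:2  d8:0 → peak 6
E@6: d1:6  d2:6  d3:6  d4:3  d5:0  d6:2  d7:2  d8:2 → peak 6
Best is E@4, peak 6.

6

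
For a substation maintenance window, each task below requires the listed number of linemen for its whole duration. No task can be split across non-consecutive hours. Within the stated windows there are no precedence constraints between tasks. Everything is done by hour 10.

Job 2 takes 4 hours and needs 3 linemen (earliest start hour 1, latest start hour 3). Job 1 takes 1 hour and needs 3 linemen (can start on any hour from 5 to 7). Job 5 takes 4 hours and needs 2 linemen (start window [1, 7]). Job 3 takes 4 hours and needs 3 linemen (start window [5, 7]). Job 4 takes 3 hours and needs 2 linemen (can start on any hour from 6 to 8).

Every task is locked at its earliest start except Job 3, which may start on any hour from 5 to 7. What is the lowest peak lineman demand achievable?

Job 3@5: h1:5  h2:5  h3:5  h4:5  h5:6  h6:5  h7:5  h8:5  h9:0  h10:0 → peak 6
Job 3@6: h1:5  h2:5  h3:5  h4:5  h5:3  h6:5  h7:5  h8:5  h9:3  h10:0 → peak 5
Job 3@7: h1:5  h2:5  h3:5  h4:5  h5:3  h6:2  h7:5  h8:5  h9:3  h10:3 → peak 5
Best is Job 3@6, peak 5.

5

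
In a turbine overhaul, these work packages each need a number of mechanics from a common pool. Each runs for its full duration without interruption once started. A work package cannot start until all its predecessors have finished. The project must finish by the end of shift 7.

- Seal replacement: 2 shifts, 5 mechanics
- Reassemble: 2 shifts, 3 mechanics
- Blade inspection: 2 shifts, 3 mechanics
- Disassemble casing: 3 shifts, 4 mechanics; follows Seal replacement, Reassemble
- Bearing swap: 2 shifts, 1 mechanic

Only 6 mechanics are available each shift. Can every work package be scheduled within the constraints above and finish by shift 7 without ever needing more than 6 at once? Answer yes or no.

Schedule Seal replacement@1, Reassemble@3, Blade inspection@3, Disassemble casing@5, Bearing swap@1: s1:6  s2:6  s3:6  s4:6  s5:4  s6:4  s7:4 — peak 6 ≤ 6.

yes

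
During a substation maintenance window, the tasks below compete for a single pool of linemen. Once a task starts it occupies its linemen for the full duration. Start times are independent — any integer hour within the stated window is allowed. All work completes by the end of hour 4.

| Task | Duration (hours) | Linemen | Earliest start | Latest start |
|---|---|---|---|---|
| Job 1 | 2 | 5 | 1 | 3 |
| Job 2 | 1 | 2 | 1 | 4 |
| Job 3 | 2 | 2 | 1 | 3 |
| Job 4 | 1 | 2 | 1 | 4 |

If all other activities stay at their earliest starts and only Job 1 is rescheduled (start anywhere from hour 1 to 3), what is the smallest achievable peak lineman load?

6

Job 1@1: h1:11  h2:7  h3:0  h4:0 → peak 11
Job 1@2: h1:6  h2:7  h3:5  h4:0 → peak 7
Job 1@3: h1:6  h2:2  h3:5  h4:5 → peak 6
Best is Job 1@3, peak 6.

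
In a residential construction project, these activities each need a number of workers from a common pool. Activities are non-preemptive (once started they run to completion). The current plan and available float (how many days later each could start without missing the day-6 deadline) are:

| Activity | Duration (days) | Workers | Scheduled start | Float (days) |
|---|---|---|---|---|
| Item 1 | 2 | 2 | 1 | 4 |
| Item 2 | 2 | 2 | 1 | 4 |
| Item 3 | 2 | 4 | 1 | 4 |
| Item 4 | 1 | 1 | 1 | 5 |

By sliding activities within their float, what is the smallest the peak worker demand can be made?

Early-start (Item 1@1, Item 2@1, Item 3@1, Item 4@1) gives peak 9: d1:9  d2:8  d3:0  d4:0  d5:0  d6:0.
Shift Item 3→3, Item 4→5.
Schedule Item 1@1, Item 2@1, Item 3@3, Item 4@5: d1:4  d2:4  d3:4  d4:4  d5:1  d6:0 — peak 4.

4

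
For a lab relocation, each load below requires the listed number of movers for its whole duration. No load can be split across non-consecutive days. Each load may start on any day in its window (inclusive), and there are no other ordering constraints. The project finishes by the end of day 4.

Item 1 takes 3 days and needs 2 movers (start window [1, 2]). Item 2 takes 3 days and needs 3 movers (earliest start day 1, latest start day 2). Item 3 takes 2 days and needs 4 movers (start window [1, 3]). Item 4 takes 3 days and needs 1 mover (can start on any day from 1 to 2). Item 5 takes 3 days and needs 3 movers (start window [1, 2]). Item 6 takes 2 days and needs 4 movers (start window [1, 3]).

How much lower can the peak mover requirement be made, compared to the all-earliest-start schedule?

4

Early-start peak: d1:17  d2:17  d3:9  d4:0 ⇒ 17.
Leveled (Item 1@1, Item 2@1, Item 3@1, Item 4@1, Item 5@1, Item 6@3): d1:13  d2:13  d3:13  d4:4 ⇒ 13.
Reduction 17 − 13 = 4.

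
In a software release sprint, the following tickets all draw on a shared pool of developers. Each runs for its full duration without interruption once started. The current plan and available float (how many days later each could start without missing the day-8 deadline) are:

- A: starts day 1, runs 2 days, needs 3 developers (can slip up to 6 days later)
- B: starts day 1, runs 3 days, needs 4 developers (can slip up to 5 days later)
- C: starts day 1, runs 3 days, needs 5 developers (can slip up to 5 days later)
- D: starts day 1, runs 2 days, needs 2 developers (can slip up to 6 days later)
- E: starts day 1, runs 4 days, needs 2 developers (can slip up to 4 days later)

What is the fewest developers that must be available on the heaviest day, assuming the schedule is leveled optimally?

Early-start (A@1, B@1, C@1, D@1, E@1) gives peak 16: d1:16  d2:16  d3:11  d4:2  d5:0  d6:0  d7:0  d8:0.
Shift C→4, D→3, E→5.
Schedule A@1, B@1, C@4, D@3, E@5: d1:7  d2:7  d3:6  d4:7  d5:7  d6:7  d7:2  d8:2 — peak 7.

7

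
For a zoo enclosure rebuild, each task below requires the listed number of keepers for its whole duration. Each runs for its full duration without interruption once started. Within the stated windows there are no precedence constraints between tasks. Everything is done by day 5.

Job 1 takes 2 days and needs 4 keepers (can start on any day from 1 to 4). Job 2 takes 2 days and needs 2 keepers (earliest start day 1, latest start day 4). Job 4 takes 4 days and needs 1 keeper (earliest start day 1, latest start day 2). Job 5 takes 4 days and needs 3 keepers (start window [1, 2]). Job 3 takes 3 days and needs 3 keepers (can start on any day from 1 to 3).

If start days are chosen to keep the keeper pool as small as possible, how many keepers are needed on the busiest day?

9

Early-start (Job 1@1, Job 2@1, Job 4@1, Job 5@1, Job 3@1) gives peak 13: d1:13  d2:13  d3:7  d4:4  d5:0.
Shift Job 2→3, Job 3→3.
Schedule Job 1@1, Job 2@3, Job 4@1, Job 5@1, Job 3@3: d1:8  d2:8  d3:9  d4:9  d5:3 — peak 9.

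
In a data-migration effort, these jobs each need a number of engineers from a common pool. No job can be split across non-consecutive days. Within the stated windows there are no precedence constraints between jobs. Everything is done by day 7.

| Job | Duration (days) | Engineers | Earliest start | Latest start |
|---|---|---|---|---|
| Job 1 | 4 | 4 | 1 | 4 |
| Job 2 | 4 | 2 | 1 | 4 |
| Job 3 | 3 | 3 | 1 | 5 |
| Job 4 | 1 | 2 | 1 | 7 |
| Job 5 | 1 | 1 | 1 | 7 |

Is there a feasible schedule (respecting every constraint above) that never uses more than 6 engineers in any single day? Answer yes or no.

Schedule Job 1@1, Job 2@1, Job 3@5, Job 4@5, Job 5@5: d1:6  d2:6  d3:6  d4:6  d5:6  d6:3  d7:3 — peak 6 ≤ 6.

yes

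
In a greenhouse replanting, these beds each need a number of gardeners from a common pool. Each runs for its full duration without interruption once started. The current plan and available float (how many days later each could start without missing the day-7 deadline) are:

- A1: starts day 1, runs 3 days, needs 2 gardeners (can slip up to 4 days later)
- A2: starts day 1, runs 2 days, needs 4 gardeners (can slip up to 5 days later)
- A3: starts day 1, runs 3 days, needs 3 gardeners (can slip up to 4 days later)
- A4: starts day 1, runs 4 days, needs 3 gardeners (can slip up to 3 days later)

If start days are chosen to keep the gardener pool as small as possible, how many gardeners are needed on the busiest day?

6

Early-start (A1@1, A2@1, A3@1, A4@1) gives peak 12: d1:12  d2:12  d3:8  d4:3  d5:0  d6:0  d7:0.
Shift A3→3, A4→4.
Schedule A1@1, A2@1, A3@3, A4@4: d1:6  d2:6  d3:5  d4:6  d5:6  d6:3  d7:3 — peak 6.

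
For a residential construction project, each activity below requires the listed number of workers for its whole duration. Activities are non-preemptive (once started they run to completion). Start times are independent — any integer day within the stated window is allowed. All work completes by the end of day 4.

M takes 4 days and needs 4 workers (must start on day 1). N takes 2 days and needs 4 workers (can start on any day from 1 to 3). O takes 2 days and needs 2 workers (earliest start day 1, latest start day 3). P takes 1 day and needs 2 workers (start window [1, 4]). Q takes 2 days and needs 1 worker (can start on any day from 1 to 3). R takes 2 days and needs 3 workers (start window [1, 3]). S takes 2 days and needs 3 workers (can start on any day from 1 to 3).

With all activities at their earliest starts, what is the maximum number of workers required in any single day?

Early-start schedule: M@1, N@1, O@1, P@1, Q@1, R@1, S@1.
Load per day: day 1: 19, day 2: 17, day 3: 4, day 4: 4.
Peak is 19.

19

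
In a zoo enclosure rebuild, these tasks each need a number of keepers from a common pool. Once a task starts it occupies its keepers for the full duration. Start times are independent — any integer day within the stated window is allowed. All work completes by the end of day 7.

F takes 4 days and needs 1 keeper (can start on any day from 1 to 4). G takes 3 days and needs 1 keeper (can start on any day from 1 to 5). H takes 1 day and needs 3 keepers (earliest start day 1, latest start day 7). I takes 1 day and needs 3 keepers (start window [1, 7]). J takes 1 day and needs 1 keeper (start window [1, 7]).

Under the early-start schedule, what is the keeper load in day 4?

1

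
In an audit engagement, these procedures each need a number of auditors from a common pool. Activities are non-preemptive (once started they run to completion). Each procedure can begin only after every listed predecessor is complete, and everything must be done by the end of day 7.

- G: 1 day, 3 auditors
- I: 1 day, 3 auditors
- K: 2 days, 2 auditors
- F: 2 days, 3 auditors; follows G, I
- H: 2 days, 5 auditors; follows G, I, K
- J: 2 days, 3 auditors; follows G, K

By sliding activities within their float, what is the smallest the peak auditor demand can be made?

Early-start (G@1, I@1, K@1, F@2, H@3, J@3) gives peak 11: d1:8  d2:5  d3:11  d4:8  d5:0  d6:0  d7:0.
Shift K→2, H→4, J→6.
Schedule G@1, I@1, K@2, F@2, H@4, J@6: d1:6  d2:5  d3:5  d4:5  d5:5  d6:3  d7:3 — peak 6.

6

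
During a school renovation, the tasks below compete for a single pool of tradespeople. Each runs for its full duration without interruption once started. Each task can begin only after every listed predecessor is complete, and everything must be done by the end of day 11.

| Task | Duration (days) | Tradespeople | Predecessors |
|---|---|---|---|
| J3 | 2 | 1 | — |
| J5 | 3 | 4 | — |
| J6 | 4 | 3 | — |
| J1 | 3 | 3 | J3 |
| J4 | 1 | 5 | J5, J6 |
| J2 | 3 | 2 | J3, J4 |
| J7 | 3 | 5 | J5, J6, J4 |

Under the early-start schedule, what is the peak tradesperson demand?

Early-start schedule: J3@1, J5@1, J6@1, J1@3, J4@5, J2@6, J7@6.
Load per day: day 1: 8, day 2: 8, day 3: 10, day 4: 6, day 5: 8, day 6: 7, day 7: 7, day 8: 7, day 9: 0, day 10: 0, day 11: 0.
Peak is 10.

10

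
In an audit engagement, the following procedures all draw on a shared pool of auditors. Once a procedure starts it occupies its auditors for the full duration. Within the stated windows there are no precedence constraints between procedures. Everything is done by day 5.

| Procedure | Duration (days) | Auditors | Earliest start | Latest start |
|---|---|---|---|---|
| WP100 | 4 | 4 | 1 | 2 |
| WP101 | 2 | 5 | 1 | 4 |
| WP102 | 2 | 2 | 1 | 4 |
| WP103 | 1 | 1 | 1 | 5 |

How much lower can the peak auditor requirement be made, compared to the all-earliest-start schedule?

3

Early-start peak: d1:12  d2:11  d3:4  d4:4  d5:0 ⇒ 12.
Leveled (WP100@1, WP101@1, WP102@3, WP103@3): d1:9  d2:9  d3:7  d4:6  d5:0 ⇒ 9.
Reduction 12 − 9 = 3.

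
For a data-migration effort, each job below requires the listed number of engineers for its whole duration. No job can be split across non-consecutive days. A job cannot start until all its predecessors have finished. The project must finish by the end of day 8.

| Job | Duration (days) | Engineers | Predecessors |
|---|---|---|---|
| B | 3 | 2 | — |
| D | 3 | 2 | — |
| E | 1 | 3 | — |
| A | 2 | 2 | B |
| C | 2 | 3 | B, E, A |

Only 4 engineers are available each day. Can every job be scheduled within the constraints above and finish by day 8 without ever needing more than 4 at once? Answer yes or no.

yes

Schedule B@1, D@1, E@4, A@5, C@7: d1:4  d2:4  d3:4  d4:3  d5:2  d6:2  d7:3  d8:3 — peak 4 ≤ 4.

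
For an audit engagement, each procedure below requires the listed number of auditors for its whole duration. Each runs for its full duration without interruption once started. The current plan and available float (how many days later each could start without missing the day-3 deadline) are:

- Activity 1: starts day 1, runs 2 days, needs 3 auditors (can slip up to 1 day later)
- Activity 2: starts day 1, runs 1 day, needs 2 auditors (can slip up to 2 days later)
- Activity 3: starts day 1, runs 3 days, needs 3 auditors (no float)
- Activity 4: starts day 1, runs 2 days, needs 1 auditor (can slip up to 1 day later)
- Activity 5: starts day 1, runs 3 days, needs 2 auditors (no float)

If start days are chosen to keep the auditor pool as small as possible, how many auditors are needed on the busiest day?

9

Early-start (Activity 1@1, Activity 2@1, Activity 3@1, Activity 4@1, Activity 5@1) gives peak 11: d1:11  d2:9  d3:5.
Shift Activity 2→3.
Schedule Activity 1@1, Activity 2@3, Activity 3@1, Activity 4@1, Activity 5@1: d1:9  d2:9  d3:7 — peak 9.
Total auditor-days = 25 over 3 days ⇒ peak ≥ ⌈25/3⌉ = 9, so 9 is optimal.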